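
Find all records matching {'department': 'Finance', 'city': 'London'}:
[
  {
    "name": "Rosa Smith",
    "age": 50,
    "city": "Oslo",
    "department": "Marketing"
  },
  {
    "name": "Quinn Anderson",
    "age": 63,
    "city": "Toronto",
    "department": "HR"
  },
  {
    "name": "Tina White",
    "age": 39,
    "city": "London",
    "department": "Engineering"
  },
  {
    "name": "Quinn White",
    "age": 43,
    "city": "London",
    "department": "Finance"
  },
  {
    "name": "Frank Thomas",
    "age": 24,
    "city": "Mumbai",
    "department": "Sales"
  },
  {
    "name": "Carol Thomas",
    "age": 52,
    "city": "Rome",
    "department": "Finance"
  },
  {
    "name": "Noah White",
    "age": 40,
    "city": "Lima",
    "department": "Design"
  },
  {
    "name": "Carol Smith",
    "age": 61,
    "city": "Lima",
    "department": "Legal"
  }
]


Search criteria: {'department': 'Finance', 'city': 'London'}

Checking 8 records:
  Rosa Smith: {department: Marketing, city: Oslo}
  Quinn Anderson: {department: HR, city: Toronto}
  Tina White: {department: Engineering, city: London}
  Quinn White: {department: Finance, city: London} <-- MATCH
  Frank Thomas: {department: Sales, city: Mumbai}
  Carol Thomas: {department: Finance, city: Rome}
  Noah White: {department: Design, city: Lima}
  Carol Smith: {department: Legal, city: Lima}

Matches: ["Quinn White"]

["Quinn White"]


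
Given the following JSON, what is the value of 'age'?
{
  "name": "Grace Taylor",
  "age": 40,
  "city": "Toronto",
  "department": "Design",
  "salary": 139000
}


Looking up field 'age'
Value: 40

40


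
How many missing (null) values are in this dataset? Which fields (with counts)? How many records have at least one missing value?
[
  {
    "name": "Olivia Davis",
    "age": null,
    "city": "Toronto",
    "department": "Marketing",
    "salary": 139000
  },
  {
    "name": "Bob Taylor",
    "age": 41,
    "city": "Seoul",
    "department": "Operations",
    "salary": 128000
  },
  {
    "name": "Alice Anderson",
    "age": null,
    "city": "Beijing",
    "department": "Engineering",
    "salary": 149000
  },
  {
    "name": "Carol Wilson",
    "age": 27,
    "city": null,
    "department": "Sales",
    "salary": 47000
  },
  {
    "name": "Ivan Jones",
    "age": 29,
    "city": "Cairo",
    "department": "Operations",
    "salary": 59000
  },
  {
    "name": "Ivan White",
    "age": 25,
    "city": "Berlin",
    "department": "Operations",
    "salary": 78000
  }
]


Checking for missing (null) values in 6 records:

  Olivia Davis: age
  Bob Taylor: complete
  Alice Anderson: age
  Carol Wilson: city
  Ivan Jones: complete
  Ivan White: complete

Per field:
  name: 0 missing
  age: 2 missing
  city: 1 missing
  department: 0 missing
  salary: 0 missing

Total missing values: 3
Records with any missing: 3

3 missing values (age: 2, city: 1); 3 incomplete records


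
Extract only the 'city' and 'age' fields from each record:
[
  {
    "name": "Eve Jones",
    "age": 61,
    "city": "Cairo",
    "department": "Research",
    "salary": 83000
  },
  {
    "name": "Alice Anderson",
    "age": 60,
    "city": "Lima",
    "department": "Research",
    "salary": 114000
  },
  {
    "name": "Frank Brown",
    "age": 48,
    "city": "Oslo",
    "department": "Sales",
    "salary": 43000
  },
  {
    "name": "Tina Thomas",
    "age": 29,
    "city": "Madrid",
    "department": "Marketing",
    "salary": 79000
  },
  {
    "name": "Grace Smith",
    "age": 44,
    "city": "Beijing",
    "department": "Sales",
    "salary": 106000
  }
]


Original: 5 records with fields: name, age, city, department, salary
Keep: ['city', 'age']
Drop: ['name', 'department', 'salary']
Result: 5 records, 2 fields each

[
  {
    "city": "Cairo",
    "age": 61
  },
  {
    "city": "Lima",
    "age": 60
  },
  {
    "city": "Oslo",
    "age": 48
  },
  {
    "city": "Madrid",
    "age": 29
  },
  {
    "city": "Beijing",
    "age": 44
  }
]


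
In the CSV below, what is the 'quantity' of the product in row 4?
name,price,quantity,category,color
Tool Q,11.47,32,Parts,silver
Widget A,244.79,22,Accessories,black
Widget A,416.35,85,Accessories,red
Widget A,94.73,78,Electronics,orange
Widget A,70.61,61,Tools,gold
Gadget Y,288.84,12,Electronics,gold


Query: Row 4 ('Widget A'), column 'quantity'
Value: 78

78


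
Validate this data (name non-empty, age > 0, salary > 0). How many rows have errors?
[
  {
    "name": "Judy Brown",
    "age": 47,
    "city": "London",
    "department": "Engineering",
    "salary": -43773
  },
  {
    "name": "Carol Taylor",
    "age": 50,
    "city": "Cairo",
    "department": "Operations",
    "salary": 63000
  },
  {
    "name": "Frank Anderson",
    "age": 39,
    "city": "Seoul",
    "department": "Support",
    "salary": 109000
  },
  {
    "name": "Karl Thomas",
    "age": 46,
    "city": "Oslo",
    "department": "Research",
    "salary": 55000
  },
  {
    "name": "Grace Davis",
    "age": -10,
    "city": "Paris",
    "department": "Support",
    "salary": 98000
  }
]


Validating 5 records:
Rules: name non-empty, age > 0, salary > 0

  Row 1 (Judy Brown): negative salary: -43773
  Row 2 (Carol Taylor): OK
  Row 3 (Frank Anderson): OK
  Row 4 (Karl Thomas): OK
  Row 5 (Grace Davis): negative age: -10

Total errors: 2

2 errors


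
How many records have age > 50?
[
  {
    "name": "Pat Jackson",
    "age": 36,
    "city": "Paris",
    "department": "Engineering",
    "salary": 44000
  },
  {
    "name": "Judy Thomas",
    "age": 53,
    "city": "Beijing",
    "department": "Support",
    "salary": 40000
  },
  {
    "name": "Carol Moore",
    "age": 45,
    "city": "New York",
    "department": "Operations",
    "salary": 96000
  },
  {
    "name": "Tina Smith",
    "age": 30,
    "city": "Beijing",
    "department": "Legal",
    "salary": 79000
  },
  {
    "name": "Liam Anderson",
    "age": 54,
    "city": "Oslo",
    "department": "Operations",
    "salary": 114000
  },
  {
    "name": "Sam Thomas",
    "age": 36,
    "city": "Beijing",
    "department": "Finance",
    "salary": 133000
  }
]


Data: 6 records
Condition: age > 50

Checking each record:
  Pat Jackson: 36
  Judy Thomas: 53 MATCH
  Carol Moore: 45
  Tina Smith: 30
  Liam Anderson: 54 MATCH
  Sam Thomas: 36

Count: 2

2


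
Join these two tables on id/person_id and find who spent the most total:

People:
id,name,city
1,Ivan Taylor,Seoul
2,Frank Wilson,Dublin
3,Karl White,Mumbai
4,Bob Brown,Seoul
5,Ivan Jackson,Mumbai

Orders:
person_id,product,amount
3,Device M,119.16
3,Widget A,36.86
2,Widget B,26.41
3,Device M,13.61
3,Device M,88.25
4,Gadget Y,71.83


Join on: people.id = orders.person_id

Joined rows:
  Karl White (Mumbai) bought Device M for $119.16
  Karl White (Mumbai) bought Widget A for $36.86
  Frank Wilson (Dublin) bought Widget B for $26.41
  Karl White (Mumbai) bought Device M for $13.61
  Karl White (Mumbai) bought Device M for $88.25
  Bob Brown (Seoul) bought Gadget Y for $71.83

Total per person:
  Karl White: $257.88
  Bob Brown: $71.83
  Frank Wilson: $26.41

Top spender: Karl White ($257.88)

Karl White ($257.88)


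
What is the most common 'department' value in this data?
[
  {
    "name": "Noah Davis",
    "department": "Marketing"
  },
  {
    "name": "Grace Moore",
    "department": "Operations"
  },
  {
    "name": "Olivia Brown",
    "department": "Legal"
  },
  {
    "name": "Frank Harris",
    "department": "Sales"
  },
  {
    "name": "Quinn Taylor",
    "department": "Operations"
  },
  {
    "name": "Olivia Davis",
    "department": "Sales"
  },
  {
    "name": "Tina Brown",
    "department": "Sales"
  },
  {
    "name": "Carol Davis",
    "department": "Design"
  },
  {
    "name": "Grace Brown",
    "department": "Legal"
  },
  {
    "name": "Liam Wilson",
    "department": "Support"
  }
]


Counting 'department' values across 10 records:

  Sales: 3 ###
  Operations: 2 ##
  Legal: 2 ##
  Marketing: 1 #
  Design: 1 #
  Support: 1 #

Most common: Sales (3 times)

Sales (3 times)


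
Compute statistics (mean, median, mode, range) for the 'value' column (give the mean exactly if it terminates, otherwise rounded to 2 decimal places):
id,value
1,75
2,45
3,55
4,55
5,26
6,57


Data: [75, 45, 55, 55, 26, 57]
Count: 6
Sum: 313
Mean: 313/6 ≈ 52.17 (rounded to 2 decimal places)
Sorted: [26, 45, 55, 55, 57, 75]
Median: 55.0
Mode: 55 (2 times)
Range: 75 - 26 = 49
Min: 26, Max: 75

mean≈52.17, median=55.0, mode=55, range=49


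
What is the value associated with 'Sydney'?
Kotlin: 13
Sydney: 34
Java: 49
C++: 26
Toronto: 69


Looking up key 'Sydney'
Value: 34

34


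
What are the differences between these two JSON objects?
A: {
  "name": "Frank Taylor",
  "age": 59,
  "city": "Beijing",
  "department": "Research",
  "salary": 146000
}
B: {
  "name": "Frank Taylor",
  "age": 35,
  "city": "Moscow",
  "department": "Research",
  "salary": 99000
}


Comparing each field (in key order):
  name: same
  age: DIFFERENT
  city: DIFFERENT
  department: same
  salary: DIFFERENT
Differences:
  age: 59 -> 35
  city: Beijing -> Moscow
  salary: 146000 -> 99000

3 field(s) changed

3 changes: age, city, salary


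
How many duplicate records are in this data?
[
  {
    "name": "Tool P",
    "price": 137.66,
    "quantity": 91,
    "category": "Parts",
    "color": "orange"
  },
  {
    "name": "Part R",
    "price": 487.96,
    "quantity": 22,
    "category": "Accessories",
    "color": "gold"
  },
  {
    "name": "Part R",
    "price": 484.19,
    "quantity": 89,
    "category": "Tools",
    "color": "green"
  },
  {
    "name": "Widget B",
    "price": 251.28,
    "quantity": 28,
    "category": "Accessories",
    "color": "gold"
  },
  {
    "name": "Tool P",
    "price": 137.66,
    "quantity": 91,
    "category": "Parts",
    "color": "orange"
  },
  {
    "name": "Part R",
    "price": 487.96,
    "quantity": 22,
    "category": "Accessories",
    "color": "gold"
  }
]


Checking 6 records for duplicates:

  Row 1: Tool P ($137.66, qty 91)
  Row 2: Part R ($487.96, qty 22)
  Row 3: Part R ($484.19, qty 89)
  Row 4: Widget B ($251.28, qty 28)
  Row 5: Tool P ($137.66, qty 91) <-- DUPLICATE
  Row 6: Part R ($487.96, qty 22) <-- DUPLICATE

Duplicates found: 2
Unique records: 4

2 duplicates, 4 unique


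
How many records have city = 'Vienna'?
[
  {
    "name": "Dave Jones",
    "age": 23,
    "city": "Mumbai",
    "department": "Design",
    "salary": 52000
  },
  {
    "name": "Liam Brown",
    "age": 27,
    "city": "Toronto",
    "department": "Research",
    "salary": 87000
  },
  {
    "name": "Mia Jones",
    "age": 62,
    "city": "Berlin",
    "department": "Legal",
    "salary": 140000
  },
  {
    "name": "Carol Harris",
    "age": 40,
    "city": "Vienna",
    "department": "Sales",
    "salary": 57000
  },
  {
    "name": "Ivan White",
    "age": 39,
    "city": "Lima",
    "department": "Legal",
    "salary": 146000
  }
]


Data: 5 records
Condition: city = 'Vienna'

Checking each record:
  Dave Jones: Mumbai
  Liam Brown: Toronto
  Mia Jones: Berlin
  Carol Harris: Vienna MATCH
  Ivan White: Lima

Count: 1

1


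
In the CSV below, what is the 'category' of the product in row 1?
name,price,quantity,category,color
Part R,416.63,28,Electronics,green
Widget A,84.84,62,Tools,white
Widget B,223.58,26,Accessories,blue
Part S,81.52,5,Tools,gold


Query: Row 1 ('Part R'), column 'category'
Value: Electronics

Electronics


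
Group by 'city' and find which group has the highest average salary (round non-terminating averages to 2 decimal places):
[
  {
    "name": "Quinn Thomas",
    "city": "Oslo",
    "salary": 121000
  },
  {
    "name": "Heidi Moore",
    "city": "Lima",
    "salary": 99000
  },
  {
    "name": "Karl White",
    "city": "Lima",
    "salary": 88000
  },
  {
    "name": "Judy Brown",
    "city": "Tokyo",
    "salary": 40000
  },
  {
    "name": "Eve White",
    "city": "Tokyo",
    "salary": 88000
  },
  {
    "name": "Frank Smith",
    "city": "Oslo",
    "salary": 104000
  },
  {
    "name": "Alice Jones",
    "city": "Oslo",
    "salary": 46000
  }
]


Group by: city

Groups:
  Lima: 2 people, avg salary = 187000/2 = $93500
  Oslo: 3 people, avg salary = 271000/3 ≈ $90333.33
  Tokyo: 2 people, avg salary = 128000/2 = $64000

Highest average salary: Lima ($93500)

Lima ($93500)


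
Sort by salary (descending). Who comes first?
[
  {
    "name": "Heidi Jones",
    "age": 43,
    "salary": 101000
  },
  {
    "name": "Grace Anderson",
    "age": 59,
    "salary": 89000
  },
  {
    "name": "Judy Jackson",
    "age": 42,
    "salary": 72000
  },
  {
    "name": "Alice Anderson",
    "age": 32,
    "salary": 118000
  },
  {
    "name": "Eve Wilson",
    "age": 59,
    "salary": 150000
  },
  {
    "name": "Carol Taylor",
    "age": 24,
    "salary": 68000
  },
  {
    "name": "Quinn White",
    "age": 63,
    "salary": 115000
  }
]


Sort by: salary (descending)

Sorted order:
  1. Eve Wilson (salary = 150000)
  2. Alice Anderson (salary = 118000)
  3. Quinn White (salary = 115000)
  4. Heidi Jones (salary = 101000)
  5. Grace Anderson (salary = 89000)
  6. Judy Jackson (salary = 72000)
  7. Carol Taylor (salary = 68000)

First: Eve Wilson

Eve Wilson


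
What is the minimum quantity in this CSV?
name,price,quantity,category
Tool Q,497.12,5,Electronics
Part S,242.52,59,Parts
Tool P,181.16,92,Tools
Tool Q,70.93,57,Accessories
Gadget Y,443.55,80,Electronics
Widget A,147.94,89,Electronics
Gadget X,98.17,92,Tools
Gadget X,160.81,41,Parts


Computing minimum quantity:
Values: [5, 59, 92, 57, 80, 89, 92, 41]
Min = 5

5


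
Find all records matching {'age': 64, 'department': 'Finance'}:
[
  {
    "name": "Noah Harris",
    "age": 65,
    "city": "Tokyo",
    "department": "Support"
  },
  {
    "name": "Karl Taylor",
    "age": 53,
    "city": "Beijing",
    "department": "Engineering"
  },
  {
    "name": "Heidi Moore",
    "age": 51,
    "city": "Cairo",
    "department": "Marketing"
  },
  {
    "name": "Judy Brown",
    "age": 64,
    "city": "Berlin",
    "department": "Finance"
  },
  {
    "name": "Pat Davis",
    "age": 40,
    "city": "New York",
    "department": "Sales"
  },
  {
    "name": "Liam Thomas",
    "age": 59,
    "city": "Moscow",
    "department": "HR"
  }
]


Search criteria: {'age': 64, 'department': 'Finance'}

Checking 6 records:
  Noah Harris: {age: 65, department: Support}
  Karl Taylor: {age: 53, department: Engineering}
  Heidi Moore: {age: 51, department: Marketing}
  Judy Brown: {age: 64, department: Finance} <-- MATCH
  Pat Davis: {age: 40, department: Sales}
  Liam Thomas: {age: 59, department: HR}

Matches: ["Judy Brown"]

["Judy Brown"]


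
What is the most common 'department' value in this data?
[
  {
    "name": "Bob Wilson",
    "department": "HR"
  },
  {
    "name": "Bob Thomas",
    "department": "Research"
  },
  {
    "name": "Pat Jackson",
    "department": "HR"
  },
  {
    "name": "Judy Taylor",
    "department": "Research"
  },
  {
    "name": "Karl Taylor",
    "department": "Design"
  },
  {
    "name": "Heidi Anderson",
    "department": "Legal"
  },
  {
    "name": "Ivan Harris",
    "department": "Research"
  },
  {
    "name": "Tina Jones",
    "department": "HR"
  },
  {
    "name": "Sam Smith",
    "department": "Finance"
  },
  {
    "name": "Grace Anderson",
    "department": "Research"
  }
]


Counting 'department' values across 10 records:

  Research: 4 ####
  HR: 3 ###
  Design: 1 #
  Legal: 1 #
  Finance: 1 #

Most common: Research (4 times)

Research (4 times)


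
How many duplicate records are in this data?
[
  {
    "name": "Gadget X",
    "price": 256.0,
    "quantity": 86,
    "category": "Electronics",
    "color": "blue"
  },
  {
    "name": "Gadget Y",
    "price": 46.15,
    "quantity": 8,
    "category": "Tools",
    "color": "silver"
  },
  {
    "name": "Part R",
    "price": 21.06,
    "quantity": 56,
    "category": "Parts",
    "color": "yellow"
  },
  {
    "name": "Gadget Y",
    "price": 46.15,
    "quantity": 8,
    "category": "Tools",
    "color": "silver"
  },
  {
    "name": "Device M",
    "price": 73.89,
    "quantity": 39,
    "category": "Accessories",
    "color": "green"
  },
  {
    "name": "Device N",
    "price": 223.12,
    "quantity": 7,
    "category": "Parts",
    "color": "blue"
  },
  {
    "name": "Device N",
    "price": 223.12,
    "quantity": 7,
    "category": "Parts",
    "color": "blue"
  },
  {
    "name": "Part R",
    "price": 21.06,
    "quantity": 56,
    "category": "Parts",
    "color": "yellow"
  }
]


Checking 8 records for duplicates:

  Row 1: Gadget X ($256.0, qty 86)
  Row 2: Gadget Y ($46.15, qty 8)
  Row 3: Part R ($21.06, qty 56)
  Row 4: Gadget Y ($46.15, qty 8) <-- DUPLICATE
  Row 5: Device M ($73.89, qty 39)
  Row 6: Device N ($223.12, qty 7)
  Row 7: Device N ($223.12, qty 7) <-- DUPLICATE
  Row 8: Part R ($21.06, qty 56) <-- DUPLICATE

Duplicates found: 3
Unique records: 5

3 duplicates, 5 unique


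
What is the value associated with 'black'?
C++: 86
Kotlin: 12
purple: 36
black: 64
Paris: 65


Looking up key 'black'
Value: 64

64


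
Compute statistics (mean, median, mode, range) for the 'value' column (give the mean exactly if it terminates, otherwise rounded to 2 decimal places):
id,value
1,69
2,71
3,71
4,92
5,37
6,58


Data: [69, 71, 71, 92, 37, 58]
Count: 6
Sum: 398
Mean: 398/6 ≈ 66.33 (rounded to 2 decimal places)
Sorted: [37, 58, 69, 71, 71, 92]
Median: 70.0
Mode: 71 (2 times)
Range: 92 - 37 = 55
Min: 37, Max: 92

mean≈66.33, median=70.0, mode=71, range=55


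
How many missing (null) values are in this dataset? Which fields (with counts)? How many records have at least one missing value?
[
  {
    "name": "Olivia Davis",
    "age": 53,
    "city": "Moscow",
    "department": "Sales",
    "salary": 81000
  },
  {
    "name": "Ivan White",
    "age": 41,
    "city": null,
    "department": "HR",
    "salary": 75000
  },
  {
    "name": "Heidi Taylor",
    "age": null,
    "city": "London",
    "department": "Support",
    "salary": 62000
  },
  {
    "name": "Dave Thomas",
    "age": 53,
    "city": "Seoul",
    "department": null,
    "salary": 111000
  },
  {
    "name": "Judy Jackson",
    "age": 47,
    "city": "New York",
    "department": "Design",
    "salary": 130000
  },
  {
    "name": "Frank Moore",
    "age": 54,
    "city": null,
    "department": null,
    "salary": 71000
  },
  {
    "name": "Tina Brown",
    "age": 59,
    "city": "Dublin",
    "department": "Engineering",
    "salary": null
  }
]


Checking for missing (null) values in 7 records:

  Olivia Davis: complete
  Ivan White: city
  Heidi Taylor: age
  Dave Thomas: department
  Judy Jackson: complete
  Frank Moore: city, department
  Tina Brown: salary

Per field:
  name: 0 missing
  age: 1 missing
  city: 2 missing
  department: 2 missing
  salary: 1 missing

Total missing values: 6
Records with any missing: 5

6 missing values (age: 1, city: 2, department: 2, salary: 1); 5 incomplete records


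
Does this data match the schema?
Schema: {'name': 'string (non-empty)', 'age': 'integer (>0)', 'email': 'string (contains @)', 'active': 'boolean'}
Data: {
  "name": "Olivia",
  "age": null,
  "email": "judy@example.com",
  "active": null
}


Validating each field against schema:
  name: OK (non-empty string)
  age: FAIL (null is not an integer)
  email: OK (string with @)
  active: FAIL (null is not a boolean)

Result: INVALID (2 errors: age, active)

INVALID (2 errors: age, active)


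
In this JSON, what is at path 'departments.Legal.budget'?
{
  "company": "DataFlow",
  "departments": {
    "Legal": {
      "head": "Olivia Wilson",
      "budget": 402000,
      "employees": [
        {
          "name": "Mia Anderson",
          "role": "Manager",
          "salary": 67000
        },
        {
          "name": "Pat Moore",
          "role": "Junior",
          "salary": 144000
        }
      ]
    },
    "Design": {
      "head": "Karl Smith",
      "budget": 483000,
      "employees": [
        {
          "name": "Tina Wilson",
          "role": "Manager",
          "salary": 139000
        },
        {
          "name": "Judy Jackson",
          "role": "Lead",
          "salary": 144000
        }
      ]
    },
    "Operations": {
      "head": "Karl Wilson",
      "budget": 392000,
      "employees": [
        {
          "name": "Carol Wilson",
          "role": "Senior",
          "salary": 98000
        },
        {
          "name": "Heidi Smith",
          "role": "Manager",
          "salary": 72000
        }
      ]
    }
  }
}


Path: departments.Legal.budget

Navigate:
  -> departments
  -> Legal
  -> budget = 402000

402000


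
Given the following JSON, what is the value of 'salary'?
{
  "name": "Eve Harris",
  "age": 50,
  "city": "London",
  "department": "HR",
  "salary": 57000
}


Looking up field 'salary'
Value: 57000

57000


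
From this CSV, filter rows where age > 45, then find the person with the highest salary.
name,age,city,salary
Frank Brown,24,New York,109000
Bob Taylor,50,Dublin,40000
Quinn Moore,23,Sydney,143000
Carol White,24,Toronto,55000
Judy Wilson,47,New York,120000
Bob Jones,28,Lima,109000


Filter: age > 45
Sort by: salary (descending)

Filtered records (2):
  Judy Wilson, age 47, salary $120000
  Bob Taylor, age 50, salary $40000

Highest salary: Judy Wilson ($120000)

Judy Wilson


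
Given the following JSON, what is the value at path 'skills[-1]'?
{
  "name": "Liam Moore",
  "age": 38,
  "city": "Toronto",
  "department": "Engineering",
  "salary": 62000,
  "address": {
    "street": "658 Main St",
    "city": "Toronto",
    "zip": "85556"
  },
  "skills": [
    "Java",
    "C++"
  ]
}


Query: skills[-1]
Path: skills -> last element
Value: C++

C++


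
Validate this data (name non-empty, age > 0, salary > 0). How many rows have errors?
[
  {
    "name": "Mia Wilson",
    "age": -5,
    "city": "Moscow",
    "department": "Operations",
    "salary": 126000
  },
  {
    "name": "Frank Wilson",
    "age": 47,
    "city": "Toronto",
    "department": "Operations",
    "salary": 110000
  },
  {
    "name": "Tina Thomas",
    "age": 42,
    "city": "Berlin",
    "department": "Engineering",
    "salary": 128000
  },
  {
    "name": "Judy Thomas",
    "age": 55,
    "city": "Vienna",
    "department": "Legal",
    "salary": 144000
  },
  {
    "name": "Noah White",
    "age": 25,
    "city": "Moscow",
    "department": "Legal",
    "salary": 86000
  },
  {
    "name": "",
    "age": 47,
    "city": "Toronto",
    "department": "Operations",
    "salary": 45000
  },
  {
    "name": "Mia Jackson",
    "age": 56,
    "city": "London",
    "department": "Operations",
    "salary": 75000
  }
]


Validating 7 records:
Rules: name non-empty, age > 0, salary > 0

  Row 1 (Mia Wilson): negative age: -5
  Row 2 (Frank Wilson): OK
  Row 3 (Tina Thomas): OK
  Row 4 (Judy Thomas): OK
  Row 5 (Noah White): OK
  Row 6 (???): empty name
  Row 7 (Mia Jackson): OK

Total errors: 2

2 errors


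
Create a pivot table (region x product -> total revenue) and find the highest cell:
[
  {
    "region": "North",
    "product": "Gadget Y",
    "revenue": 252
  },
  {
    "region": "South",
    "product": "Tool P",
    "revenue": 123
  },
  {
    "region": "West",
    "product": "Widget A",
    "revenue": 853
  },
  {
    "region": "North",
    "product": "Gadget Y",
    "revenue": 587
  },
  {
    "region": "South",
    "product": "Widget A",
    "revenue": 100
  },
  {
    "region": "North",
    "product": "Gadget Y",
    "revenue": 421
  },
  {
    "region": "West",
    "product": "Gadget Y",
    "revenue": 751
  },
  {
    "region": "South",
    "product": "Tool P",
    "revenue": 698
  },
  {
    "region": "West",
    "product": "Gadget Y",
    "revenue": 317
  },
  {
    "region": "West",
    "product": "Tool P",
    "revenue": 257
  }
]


Pivot: region (rows) x product (columns) -> total revenue

     Gadget Y      Tool P        Widget A    
North         1260             0             0  
South            0           821           100  
West          1068           257           853  

Highest: North / Gadget Y = $1260

North / Gadget Y = $1260


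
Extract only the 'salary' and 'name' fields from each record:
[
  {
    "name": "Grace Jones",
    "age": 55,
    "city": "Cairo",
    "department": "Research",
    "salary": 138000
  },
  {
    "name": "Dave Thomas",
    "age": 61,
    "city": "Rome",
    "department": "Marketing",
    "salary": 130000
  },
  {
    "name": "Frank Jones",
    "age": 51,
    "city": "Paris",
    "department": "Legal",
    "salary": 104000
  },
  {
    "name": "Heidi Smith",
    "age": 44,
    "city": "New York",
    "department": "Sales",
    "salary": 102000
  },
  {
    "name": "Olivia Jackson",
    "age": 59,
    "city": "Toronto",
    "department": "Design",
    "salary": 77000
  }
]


Original: 5 records with fields: name, age, city, department, salary
Keep: ['salary', 'name']
Drop: ['age', 'city', 'department']
Result: 5 records, 2 fields each

[
  {
    "salary": 138000,
    "name": "Grace Jones"
  },
  {
    "salary": 130000,
    "name": "Dave Thomas"
  },
  {
    "salary": 104000,
    "name": "Frank Jones"
  },
  {
    "salary": 102000,
    "name": "Heidi Smith"
  },
  {
    "salary": 77000,
    "name": "Olivia Jackson"
  }
]


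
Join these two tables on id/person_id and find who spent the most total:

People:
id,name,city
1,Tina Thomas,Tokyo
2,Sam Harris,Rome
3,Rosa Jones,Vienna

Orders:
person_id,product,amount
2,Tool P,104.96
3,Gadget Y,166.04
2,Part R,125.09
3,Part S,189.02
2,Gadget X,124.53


Join on: people.id = orders.person_id

Joined rows:
  Sam Harris (Rome) bought Tool P for $104.96
  Rosa Jones (Vienna) bought Gadget Y for $166.04
  Sam Harris (Rome) bought Part R for $125.09
  Rosa Jones (Vienna) bought Part S for $189.02
  Sam Harris (Rome) bought Gadget X for $124.53

Total per person:
  Rosa Jones: $355.06
  Sam Harris: $354.58

Top spender: Rosa Jones ($355.06)

Rosa Jones ($355.06)


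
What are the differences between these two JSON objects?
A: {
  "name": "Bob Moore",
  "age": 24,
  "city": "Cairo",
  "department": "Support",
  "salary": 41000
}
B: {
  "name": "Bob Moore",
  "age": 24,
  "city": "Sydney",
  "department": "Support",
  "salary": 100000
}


Comparing each field (in key order):
  name: same
  age: same
  city: DIFFERENT
  department: same
  salary: DIFFERENT
Differences:
  city: Cairo -> Sydney
  salary: 41000 -> 100000

2 field(s) changed

2 changes: city, salary


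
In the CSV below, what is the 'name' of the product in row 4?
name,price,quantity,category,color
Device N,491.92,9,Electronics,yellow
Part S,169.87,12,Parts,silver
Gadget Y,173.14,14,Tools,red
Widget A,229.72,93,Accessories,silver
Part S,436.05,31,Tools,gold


Query: Row 4 ('Widget A'), column 'name'
Value: Widget A

Widget A


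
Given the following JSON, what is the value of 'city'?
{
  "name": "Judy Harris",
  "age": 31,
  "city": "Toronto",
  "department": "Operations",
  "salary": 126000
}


Looking up field 'city'
Value: Toronto

Toronto


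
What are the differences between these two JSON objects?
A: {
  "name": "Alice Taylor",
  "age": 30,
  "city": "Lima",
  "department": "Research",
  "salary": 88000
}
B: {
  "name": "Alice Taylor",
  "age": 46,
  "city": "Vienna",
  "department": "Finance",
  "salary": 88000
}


Comparing each field (in key order):
  name: same
  age: DIFFERENT
  city: DIFFERENT
  department: DIFFERENT
  salary: same
Differences:
  age: 30 -> 46
  city: Lima -> Vienna
  department: Research -> Finance

3 field(s) changed

3 changes: age, city, department


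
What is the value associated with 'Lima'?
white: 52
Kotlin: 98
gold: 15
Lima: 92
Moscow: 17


Looking up key 'Lima'
Value: 92

92


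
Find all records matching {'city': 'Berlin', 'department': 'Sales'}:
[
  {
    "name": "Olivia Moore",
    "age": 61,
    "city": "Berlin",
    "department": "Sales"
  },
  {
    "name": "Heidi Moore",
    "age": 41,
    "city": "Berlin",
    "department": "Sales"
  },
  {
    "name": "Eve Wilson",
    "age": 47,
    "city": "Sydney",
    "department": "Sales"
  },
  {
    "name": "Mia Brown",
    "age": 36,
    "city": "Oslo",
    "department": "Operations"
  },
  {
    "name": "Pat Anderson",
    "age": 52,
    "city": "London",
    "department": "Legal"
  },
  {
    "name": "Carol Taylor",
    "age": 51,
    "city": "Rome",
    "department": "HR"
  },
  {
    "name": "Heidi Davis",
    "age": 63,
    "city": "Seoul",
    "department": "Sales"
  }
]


Search criteria: {'city': 'Berlin', 'department': 'Sales'}

Checking 7 records:
  Olivia Moore: {city: Berlin, department: Sales} <-- MATCH
  Heidi Moore: {city: Berlin, department: Sales} <-- MATCH
  Eve Wilson: {city: Sydney, department: Sales}
  Mia Brown: {city: Oslo, department: Operations}
  Pat Anderson: {city: London, department: Legal}
  Carol Taylor: {city: Rome, department: HR}
  Heidi Davis: {city: Seoul, department: Sales}

Matches: ["Olivia Moore", "Heidi Moore"]

["Olivia Moore", "Heidi Moore"]


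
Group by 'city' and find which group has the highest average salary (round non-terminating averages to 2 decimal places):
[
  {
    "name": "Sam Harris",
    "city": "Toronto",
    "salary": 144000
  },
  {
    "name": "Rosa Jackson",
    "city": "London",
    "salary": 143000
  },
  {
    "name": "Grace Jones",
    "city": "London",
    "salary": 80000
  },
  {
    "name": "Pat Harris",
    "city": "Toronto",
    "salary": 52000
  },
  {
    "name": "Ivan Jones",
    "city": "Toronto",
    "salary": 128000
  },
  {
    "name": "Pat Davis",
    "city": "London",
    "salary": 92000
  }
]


Group by: city

Groups:
  London: 3 people, avg salary = 315000/3 = $105000
  Toronto: 3 people, avg salary = 324000/3 = $108000

Highest average salary: Toronto ($108000)

Toronto ($108000)


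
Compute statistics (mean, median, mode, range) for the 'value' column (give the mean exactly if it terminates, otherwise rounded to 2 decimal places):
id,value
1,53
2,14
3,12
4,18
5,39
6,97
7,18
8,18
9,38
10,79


Data: [53, 14, 12, 18, 39, 97, 18, 18, 38, 79]
Count: 10
Sum: 386
Mean: 386/10 = 38.6
Sorted: [12, 14, 18, 18, 18, 38, 39, 53, 79, 97]
Median: 28.0
Mode: 18 (3 times)
Range: 97 - 12 = 85
Min: 12, Max: 97

mean=38.6, median=28.0, mode=18, range=85


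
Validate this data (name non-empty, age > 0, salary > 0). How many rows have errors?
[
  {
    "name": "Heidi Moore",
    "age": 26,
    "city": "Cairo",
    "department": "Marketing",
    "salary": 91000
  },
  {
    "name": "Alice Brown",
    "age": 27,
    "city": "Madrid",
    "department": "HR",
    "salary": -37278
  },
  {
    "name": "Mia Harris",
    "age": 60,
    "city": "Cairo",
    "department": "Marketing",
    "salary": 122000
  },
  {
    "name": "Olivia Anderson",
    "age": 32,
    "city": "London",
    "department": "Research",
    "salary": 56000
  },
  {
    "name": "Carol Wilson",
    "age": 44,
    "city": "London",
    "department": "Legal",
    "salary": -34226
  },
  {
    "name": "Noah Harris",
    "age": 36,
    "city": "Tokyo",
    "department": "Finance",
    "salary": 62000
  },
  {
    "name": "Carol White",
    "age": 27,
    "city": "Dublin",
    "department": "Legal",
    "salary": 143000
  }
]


Validating 7 records:
Rules: name non-empty, age > 0, salary > 0

  Row 1 (Heidi Moore): OK
  Row 2 (Alice Brown): negative salary: -37278
  Row 3 (Mia Harris): OK
  Row 4 (Olivia Anderson): OK
  Row 5 (Carol Wilson): negative salary: -34226
  Row 6 (Noah Harris): OK
  Row 7 (Carol White): OK

Total errors: 2

2 errors


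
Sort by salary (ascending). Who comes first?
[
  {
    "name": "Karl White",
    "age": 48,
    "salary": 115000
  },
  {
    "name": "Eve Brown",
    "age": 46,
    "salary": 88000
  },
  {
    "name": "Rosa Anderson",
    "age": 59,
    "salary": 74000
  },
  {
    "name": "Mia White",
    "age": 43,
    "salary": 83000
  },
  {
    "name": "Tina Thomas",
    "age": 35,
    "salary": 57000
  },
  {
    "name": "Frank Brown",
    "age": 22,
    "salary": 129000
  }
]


Sort by: salary (ascending)

Sorted order:
  1. Tina Thomas (salary = 57000)
  2. Rosa Anderson (salary = 74000)
  3. Mia White (salary = 83000)
  4. Eve Brown (salary = 88000)
  5. Karl White (salary = 115000)
  6. Frank Brown (salary = 129000)

First: Tina Thomas

Tina Thomas


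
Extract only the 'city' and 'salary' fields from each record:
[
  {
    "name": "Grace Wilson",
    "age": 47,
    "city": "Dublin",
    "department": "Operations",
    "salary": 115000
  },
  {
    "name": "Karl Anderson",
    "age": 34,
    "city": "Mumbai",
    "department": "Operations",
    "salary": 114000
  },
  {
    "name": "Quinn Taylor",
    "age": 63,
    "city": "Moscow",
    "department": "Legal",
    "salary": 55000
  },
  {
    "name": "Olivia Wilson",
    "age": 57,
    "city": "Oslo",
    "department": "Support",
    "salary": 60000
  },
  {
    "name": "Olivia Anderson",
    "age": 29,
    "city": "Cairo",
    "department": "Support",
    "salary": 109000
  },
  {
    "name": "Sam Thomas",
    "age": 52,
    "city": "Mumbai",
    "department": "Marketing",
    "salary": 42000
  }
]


Original: 6 records with fields: name, age, city, department, salary
Keep: ['city', 'salary']
Drop: ['name', 'age', 'department']
Result: 6 records, 2 fields each

[
  {
    "city": "Dublin",
    "salary": 115000
  },
  {
    "city": "Mumbai",
    "salary": 114000
  },
  {
    "city": "Moscow",
    "salary": 55000
  },
  {
    "city": "Oslo",
    "salary": 60000
  },
  {
    "city": "Cairo",
    "salary": 109000
  },
  {
    "city": "Mumbai",
    "salary": 42000
  }
]


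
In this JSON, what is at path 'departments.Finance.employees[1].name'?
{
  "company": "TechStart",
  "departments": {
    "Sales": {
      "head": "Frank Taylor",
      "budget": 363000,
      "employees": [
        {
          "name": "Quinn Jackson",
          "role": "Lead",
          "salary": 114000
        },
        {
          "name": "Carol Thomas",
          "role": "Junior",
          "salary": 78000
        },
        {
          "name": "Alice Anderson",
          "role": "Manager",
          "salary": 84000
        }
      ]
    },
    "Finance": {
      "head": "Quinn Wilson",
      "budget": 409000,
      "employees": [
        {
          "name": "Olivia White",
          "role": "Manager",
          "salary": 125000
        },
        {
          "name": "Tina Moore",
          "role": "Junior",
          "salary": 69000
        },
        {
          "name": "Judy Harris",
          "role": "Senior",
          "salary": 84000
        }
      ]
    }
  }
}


Path: departments.Finance.employees[1].name

Navigate:
  -> departments
  -> Finance
  -> employees[1].name = 'Tina Moore'

Tina Moore


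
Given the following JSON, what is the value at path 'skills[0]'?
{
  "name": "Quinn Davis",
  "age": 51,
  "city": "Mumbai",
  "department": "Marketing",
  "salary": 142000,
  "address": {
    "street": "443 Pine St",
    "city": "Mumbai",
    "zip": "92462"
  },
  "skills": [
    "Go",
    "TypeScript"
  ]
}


Query: skills[0]
Path: skills -> first element
Value: Go

Go


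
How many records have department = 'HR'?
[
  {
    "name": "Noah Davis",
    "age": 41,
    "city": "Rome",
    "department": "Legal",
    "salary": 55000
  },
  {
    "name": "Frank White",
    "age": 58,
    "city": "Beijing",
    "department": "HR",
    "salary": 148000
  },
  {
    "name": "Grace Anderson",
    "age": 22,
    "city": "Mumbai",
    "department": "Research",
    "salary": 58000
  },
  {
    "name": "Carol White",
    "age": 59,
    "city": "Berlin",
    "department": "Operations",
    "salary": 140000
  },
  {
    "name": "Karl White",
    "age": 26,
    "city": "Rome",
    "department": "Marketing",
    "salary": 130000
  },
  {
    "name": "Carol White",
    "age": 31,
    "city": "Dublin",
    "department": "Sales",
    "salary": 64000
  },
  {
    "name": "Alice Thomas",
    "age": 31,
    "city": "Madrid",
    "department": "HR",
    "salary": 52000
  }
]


Data: 7 records
Condition: department = 'HR'

Checking each record:
  Noah Davis: Legal
  Frank White: HR MATCH
  Grace Anderson: Research
  Carol White: Operations
  Karl White: Marketing
  Carol White: Sales
  Alice Thomas: HR MATCH

Count: 2

2


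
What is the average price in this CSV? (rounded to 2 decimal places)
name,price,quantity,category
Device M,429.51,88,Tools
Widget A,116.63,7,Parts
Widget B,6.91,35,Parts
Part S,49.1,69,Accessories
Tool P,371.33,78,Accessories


Computing average price:
Values: [429.51, 116.63, 6.91, 49.1, 371.33]
Sum = 973.48
Count = 5
Average = 973.48/5 = 194.696 exactly -> 194.70 (rounded half-up to 2 decimal places)

194.70


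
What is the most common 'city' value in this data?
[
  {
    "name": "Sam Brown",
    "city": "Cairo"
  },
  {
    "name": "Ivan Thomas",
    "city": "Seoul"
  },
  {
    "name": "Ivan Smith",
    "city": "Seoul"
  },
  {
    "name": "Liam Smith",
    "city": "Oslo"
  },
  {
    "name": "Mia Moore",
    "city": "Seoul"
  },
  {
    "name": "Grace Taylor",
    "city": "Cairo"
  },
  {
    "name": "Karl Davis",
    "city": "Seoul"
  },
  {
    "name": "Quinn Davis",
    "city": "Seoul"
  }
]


Counting 'city' values across 8 records:

  Seoul: 5 #####
  Cairo: 2 ##
  Oslo: 1 #

Most common: Seoul (5 times)

Seoul (5 times)


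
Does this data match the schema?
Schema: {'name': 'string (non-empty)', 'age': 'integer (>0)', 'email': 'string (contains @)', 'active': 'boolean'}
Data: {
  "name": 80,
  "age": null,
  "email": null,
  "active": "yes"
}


Validating each field against schema:
  name: FAIL (80 is not a string)
  age: FAIL (null is not an integer)
  email: FAIL (null is not a string)
  active: FAIL ("yes" is not a boolean)

Result: INVALID (4 errors: name, age, email, active)

INVALID (4 errors: name, age, email, active)


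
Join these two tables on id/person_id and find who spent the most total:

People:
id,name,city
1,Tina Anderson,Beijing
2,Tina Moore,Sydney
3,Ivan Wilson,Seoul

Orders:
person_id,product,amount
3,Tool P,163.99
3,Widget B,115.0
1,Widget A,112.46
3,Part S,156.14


Join on: people.id = orders.person_id

Joined rows:
  Ivan Wilson (Seoul) bought Tool P for $163.99
  Ivan Wilson (Seoul) bought Widget B for $115.0
  Tina Anderson (Beijing) bought Widget A for $112.46
  Ivan Wilson (Seoul) bought Part S for $156.14

Total per person:
  Ivan Wilson: $435.13
  Tina Anderson: $112.46

Top spender: Ivan Wilson ($435.13)

Ivan Wilson ($435.13)


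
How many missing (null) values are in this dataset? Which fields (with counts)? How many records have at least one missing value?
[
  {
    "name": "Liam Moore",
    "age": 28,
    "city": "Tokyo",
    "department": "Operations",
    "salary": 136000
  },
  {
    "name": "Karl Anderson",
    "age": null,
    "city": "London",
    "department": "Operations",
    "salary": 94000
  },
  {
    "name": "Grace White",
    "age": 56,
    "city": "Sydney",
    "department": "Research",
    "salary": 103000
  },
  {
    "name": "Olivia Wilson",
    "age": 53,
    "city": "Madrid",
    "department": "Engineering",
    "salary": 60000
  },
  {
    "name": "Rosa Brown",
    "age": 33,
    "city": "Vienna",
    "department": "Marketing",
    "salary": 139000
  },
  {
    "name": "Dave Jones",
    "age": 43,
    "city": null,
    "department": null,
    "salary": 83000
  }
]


Checking for missing (null) values in 6 records:

  Liam Moore: complete
  Karl Anderson: age
  Grace White: complete
  Olivia Wilson: complete
  Rosa Brown: complete
  Dave Jones: city, department

Per field:
  name: 0 missing
  age: 1 missing
  city: 1 missing
  department: 1 missing
  salary: 0 missing

Total missing values: 3
Records with any missing: 2

3 missing values (age: 1, city: 1, department: 1); 2 incomplete records


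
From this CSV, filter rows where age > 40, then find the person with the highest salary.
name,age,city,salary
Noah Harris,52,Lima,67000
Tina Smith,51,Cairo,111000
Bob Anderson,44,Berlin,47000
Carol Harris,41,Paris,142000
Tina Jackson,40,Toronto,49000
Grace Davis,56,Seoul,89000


Filter: age > 40
Sort by: salary (descending)

Filtered records (5):
  Carol Harris, age 41, salary $142000
  Tina Smith, age 51, salary $111000
  Grace Davis, age 56, salary $89000
  Noah Harris, age 52, salary $67000
  Bob Anderson, age 44, salary $47000

Highest salary: Carol Harris ($142000)

Carol Harris
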